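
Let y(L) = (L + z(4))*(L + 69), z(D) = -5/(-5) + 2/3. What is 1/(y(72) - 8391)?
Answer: 1/1996 ≈ 0.00050100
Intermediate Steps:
z(D) = 5/3 (z(D) = -5*(-⅕) + 2*(⅓) = 1 + ⅔ = 5/3)
y(L) = (69 + L)*(5/3 + L) (y(L) = (L + 5/3)*(L + 69) = (5/3 + L)*(69 + L) = (69 + L)*(5/3 + L))
1/(y(72) - 8391) = 1/((115 + 72² + (212/3)*72) - 8391) = 1/((115 + 5184 + 5088) - 8391) = 1/(10387 - 8391) = 1/1996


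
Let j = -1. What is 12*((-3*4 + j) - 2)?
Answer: -180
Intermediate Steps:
12*((-3*4 + j) - 2) = 12*((-3*4 - 1) - 2) = 12*((-12 - 1) - 2) = 12*(-13 - 2) = 12*(-15) = -180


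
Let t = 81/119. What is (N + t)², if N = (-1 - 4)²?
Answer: 9339136/14161 ≈ 659.50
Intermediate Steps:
t = 81/119 (t = 81*(1/119) = 81/119 ≈ 0.68067)
N = 25 (N = (-5)² = 25)
(N + t)² = (25 + 81/119)² = (3056/119)² = 9339136/14161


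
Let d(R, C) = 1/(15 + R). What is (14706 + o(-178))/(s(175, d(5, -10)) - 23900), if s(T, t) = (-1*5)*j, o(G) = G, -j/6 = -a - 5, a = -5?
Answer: -3632/5975 ≈ -0.60787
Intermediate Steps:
j = 0 (j = -6*(-1*(-5) - 5) = -6*(5 - 5) = -6*0 = 0)
s(T, t) = 0 (s(T, t) = -1*5*0 = -5*0 = 0)
(14706 + o(-178))/(s(175, d(5, -10)) - 23900) = (14706 - 178)/(0 - 23900) = 14528/(-23900) = 14528*(-1/23900) = -3632/5975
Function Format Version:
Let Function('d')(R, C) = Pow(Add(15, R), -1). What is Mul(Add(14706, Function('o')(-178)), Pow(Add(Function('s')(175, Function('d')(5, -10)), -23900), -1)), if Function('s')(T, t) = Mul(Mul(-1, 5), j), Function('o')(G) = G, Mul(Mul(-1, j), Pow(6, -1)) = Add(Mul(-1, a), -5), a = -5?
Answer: Rational(-3632, 5975) ≈ -0.60787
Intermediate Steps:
j = 0 (j = Mul(-6, Add(Mul(-1, -5), -5)) = Mul(-6, Add(5, -5)) = Mul(-6, 0) = 0)
Function('s')(T, t) = 0 (Function('s')(T, t) = Mul(Mul(-1, 5), 0) = Mul(-5, 0) = 0)
Mul(Add(14706, Function('o')(-178)), Pow(Add(Function('s')(175, Function('d')(5, -10)), -23900), -1)) = Mul(Add(14706, -178), Pow(Add(0, -23900), -1)) = Mul(14528, Pow(-23900, -1)) = Mul(14528, Rational(-1, 23900)) = Rational(-3632, 5975)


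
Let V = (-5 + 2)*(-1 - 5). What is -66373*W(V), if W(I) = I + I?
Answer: -2389428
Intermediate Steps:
V = 18 (V = -3*(-6) = 18)
W(I) = 2*I
-66373*W(V) = -132746*18 = -66373*36 = -2389428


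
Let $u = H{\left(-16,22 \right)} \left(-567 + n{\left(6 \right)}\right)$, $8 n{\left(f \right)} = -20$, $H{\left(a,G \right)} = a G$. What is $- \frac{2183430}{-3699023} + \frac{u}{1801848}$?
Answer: $\frac{584466240664}{833134649313} \approx 0.70153$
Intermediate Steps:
$H{\left(a,G \right)} = G a$
$n{\left(f \right)} = - \frac{5}{2}$ ($n{\left(f \right)} = \frac{1}{8} \left(-20\right) = - \frac{5}{2}$)
$u = 200464$ ($u = 22 \left(-16\right) \left(-567 - \frac{5}{2}\right) = \left(-352\right) \left(- \frac{1139}{2}\right) = 200464$)
$- \frac{2183430}{-3699023} + \frac{u}{1801848} = - \frac{2183430}{-3699023} + \frac{200464}{1801848} = \left(-2183430\right) \left(- \frac{1}{3699023}\right) + 200464 \cdot \frac{1}{1801848} = \frac{2183430}{3699023} + \frac{25058}{225231} = \frac{584466240664}{833134649313}$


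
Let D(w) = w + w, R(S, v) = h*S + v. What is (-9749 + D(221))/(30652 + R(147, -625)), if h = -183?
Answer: -9307/3126 ≈ -2.9773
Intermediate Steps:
R(S, v) = v - 183*S (R(S, v) = -183*S + v = v - 183*S)
D(w) = 2*w
(-9749 + D(221))/(30652 + R(147, -625)) = (-9749 + 2*221)/(30652 + (-625 - 183*147)) = (-9749 + 442)/(30652 + (-625 - 26901)) = -9307/(30652 - 27526) = -9307/3126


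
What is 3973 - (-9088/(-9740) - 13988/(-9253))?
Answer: 183697737/46265 ≈ 3970.6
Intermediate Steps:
3973 - (-9088/(-9740) - 13988/(-9253)) = 3973 - (-9088*(-1/9740) - 13988*(-1/9253)) = 3973 - (2272/2435 + 13988/9253) = 3973 - 1*113108/46265 = 3973 - 113108/46265 = 183697737/46265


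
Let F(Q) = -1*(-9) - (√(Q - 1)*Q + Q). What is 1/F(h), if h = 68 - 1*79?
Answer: 5/463 - 11*I*√3/926 ≈ 0.010799 - 0.020575*I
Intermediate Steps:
h = -11 (h = 68 - 79 = -11)
F(Q) = 9 - Q - Q*√(-1 + Q) (F(Q) = 9 - (√(-1 + Q)*Q + Q) = 9 - (Q*√(-1 + Q) + Q) = 9 - (Q + Q*√(-1 + Q)) = 9 + (-Q - Q*√(-1 + Q)) = 9 - Q - Q*√(-1 + Q))
1/F(h) = 1/(9 - 1*(-11) - 1*(-11)*√(-1 - 11)) = 1/(9 + 11 - 1*(-11)*√(-12)) = 1/(9 + 11 - 1*(-11)*2*I*√3) = 1/(9 + 11 + 22*I*√3) = 1/(20 + 22*I*√3)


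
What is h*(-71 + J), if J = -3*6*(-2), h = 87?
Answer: -3045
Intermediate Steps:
J = 36 (J = -18*(-2) = 36)
h*(-71 + J) = 87*(-71 + 36) = 87*(-35) = -3045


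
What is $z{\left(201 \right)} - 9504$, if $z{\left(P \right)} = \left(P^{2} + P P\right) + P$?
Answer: $71499$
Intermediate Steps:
$z{\left(P \right)} = P + 2 P^{2}$ ($z{\left(P \right)} = \left(P^{2} + P^{2}\right) + P = 2 P^{2} + P = P + 2 P^{2}$)
$z{\left(201 \right)} - 9504 = 201 \left(1 + 2 \cdot 201\right) - 9504 = 201 \left(1 + 402\right) - 9504 = 201 \cdot 403 - 9504 = 81003 - 9504 = 71499$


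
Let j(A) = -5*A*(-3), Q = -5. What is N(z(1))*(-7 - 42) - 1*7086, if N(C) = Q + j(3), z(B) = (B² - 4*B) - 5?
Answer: -9046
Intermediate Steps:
j(A) = 15*A
z(B) = -5 + B² - 4*B
N(C) = 40 (N(C) = -5 + 15*3 = -5 + 45 = 40)
N(z(1))*(-7 - 42) - 1*7086 = 40*(-7 - 42) - 1*7086 = 40*(-49) - 7086 = -1960 - 7086 = -9046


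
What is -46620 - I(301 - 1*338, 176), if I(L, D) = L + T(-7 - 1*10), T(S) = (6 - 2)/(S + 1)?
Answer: -186331/4 ≈ -46583.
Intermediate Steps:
T(S) = 4/(1 + S)
I(L, D) = -1/4 + L (I(L, D) = L + 4/(1 + (-7 - 1*10)) = L + 4/(1 + (-7 - 10)) = L + 4/(1 - 17) = L + 4/(-16) = L + 4*(-1/16) = L - 1/4 = -1/4 + L)
-46620 - I(301 - 1*338, 176) = -46620 - (-1/4 + (301 - 1*338)) = -46620 - (-1/4 + (301 - 338)) = -46620 - (-1/4 - 37) = -46620 - 1*(-149/4) = -46620 + 149/4 = -186331/4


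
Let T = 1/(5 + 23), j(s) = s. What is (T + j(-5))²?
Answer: 19321/784 ≈ 24.644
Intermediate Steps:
T = 1/28 ≈ 0.035714
(T + j(-5))² = (1/28 - 5)² = (-139/28)² = 19321/784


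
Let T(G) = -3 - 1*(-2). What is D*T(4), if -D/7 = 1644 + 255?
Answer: 13293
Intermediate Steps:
T(G) = -1 (T(G) = -3 + 2 = -1)
D = -13293 (D = -7*(1644 + 255) = -7*1899 = -13293)
D*T(4) = -13293*(-1) = 13293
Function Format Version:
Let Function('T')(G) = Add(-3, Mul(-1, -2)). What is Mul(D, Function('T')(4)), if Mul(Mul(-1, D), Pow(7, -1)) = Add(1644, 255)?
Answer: 13293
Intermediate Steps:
Function('T')(G) = -1 (Function('T')(G) = Add(-3, 2) = -1)
D = -13293 (D = Mul(-7, Add(1644, 255)) = Mul(-7, 1899) = -13293)
Mul(D, Function('T')(4)) = Mul(-13293, -1) = 13293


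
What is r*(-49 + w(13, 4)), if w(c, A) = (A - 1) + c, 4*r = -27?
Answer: 891/4 ≈ 222.75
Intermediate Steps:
r = -27/4 (r = (¼)*(-27) = -27/4 ≈ -6.7500)
w(c, A) = -1 + A + c (w(c, A) = (-1 + A) + c = -1 + A + c)
r*(-49 + w(13, 4)) = -27*(-49 + (-1 + 4 + 13))/4 = -27*(-49 + 16)/4 = -27/4*(-33) = 891/4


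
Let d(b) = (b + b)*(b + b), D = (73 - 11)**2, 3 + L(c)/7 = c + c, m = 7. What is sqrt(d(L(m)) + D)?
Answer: 2*sqrt(6890) ≈ 166.01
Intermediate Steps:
L(c) = -21 + 14*c (L(c) = -21 + 7*(c + c) = -21 + 7*(2*c) = -21 + 14*c)
D = 3844 (D = 62**2 = 3844)
d(b) = 4*b**2 (d(b) = (2*b)*(2*b) = 4*b**2)
sqrt(d(L(m)) + D) = sqrt(4*(-21 + 14*7)**2 + 3844) = sqrt(4*(-21 + 98)**2 + 3844) = sqrt(4*77**2 + 3844) = sqrt(4*5929 + 3844) = sqrt(23716 + 3844) = sqrt(27560) = 2*sqrt(6890)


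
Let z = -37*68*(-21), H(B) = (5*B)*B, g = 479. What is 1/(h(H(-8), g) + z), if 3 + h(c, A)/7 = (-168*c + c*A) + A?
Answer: 1/752808 ≈ 1.3284e-6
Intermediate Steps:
H(B) = 5*B**2
h(c, A) = -21 - 1176*c + 7*A + 7*A*c (h(c, A) = -21 + 7*((-168*c + c*A) + A) = -21 + 7*((-168*c + A*c) + A) = -21 + 7*(A - 168*c + A*c) = -21 + (-1176*c + 7*A + 7*A*c) = -21 - 1176*c + 7*A + 7*A*c)
z = 52836 (z = -2516*(-21) = 52836)
1/(h(H(-8), g) + z) = 1/((-21 - 5880*(-8)**2 + 7*479 + 7*479*(5*(-8)**2)) + 52836) = 1/((-21 - 5880*64 + 3353 + 7*479*(5*64)) + 52836) = 1/((-21 - 1176*320 + 3353 + 7*479*320) + 52836) = 1/((-21 - 376320 + 3353 + 1072960) + 52836) = 1/(699972 + 52836) = 1/752808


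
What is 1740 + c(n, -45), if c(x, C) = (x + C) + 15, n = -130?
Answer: 1580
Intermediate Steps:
c(x, C) = 15 + C + x (c(x, C) = (C + x) + 15 = 15 + C + x)
1740 + c(n, -45) = 1740 + (15 - 45 - 130) = 1740 - 160 = 1580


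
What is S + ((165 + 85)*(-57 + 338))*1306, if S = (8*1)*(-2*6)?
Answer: 91746404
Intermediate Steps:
S = -96 (S = 8*(-12) = -96)
S + ((165 + 85)*(-57 + 338))*1306 = -96 + ((165 + 85)*(-57 + 338))*1306 = -96 + (250*281)*1306 = -96 + 70250*1306 = -96 + 91746500 = 91746404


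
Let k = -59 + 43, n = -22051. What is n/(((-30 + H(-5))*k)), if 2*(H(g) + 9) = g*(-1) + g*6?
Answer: -22051/824 ≈ -26.761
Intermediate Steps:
k = -16
H(g) = -9 + 5*g/2 (H(g) = -9 + (g*(-1) + g*6)/2 = -9 + (-g + 6*g)/2 = -9 + (5*g)/2 = -9 + 5*g/2)
n/(((-30 + H(-5))*k)) = -22051*(-1/(16*(-30 + (-9 + (5/2)*(-5))))) = -22051*(-1/(16*(-30 + (-9 - 25/2)))) = -22051*(-1/(16*(-30 - 43/2))) = -22051/((-103/2*(-16))) = -22051/824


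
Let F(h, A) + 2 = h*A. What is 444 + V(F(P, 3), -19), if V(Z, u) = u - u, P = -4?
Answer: 444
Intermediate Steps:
F(h, A) = -2 + A*h (F(h, A) = -2 + h*A = -2 + A*h)
V(Z, u) = 0
444 + V(F(P, 3), -19) = 444 + 0 = 444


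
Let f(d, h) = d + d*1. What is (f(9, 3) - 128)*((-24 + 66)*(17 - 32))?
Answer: 69300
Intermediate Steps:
f(d, h) = 2*d (f(d, h) = d + d = 2*d)
(f(9, 3) - 128)*((-24 + 66)*(17 - 32)) = (2*9 - 128)*((-24 + 66)*(17 - 32)) = (18 - 128)*(42*(-15)) = -110*(-630) = 69300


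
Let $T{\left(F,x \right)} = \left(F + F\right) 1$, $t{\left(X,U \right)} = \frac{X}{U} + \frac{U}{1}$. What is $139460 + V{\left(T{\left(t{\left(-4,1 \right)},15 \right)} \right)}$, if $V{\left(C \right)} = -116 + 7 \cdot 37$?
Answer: $139603$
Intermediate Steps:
$t{\left(X,U \right)} = U + \frac{X}{U}$ ($t{\left(X,U \right)} = \frac{X}{U} + U 1 = \frac{X}{U} + U = U + \frac{X}{U}$)
$T{\left(F,x \right)} = 2 F$ ($T{\left(F,x \right)} = 2 F 1 = 2 F$)
$V{\left(C \right)} = 143$ ($V{\left(C \right)} = -116 + 259 = 143$)
$139460 + V{\left(T{\left(t{\left(-4,1 \right)},15 \right)} \right)} = 139460 + 143 = 139603$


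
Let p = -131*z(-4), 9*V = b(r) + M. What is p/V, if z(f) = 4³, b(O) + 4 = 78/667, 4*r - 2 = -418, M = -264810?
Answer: 12582288/44157715 ≈ 0.28494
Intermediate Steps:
r = -104 (r = ½ + (¼)*(-418) = ½ - 209/2 = -104)
b(O) = -2590/667 (b(O) = -4 + 78/667 = -2590/667)
z(f) = 64
V = -176630860/6003 (V = (-2590/667 - 264810)/9 = (⅑)*(-176630860/667) = -176630860/6003 ≈ -29424.)
p = -8384 (p = -131*64 = -8384)
p/V = -8384/(-176630860/6003) = -8384*(-6003/176630860) = 12582288/44157715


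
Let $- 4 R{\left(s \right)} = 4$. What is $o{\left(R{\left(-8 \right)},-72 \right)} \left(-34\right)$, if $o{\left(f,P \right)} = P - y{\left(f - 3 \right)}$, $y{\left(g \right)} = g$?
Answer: $2312$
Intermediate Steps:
$R{\left(s \right)} = -1$ ($R{\left(s \right)} = \left(- \frac{1}{4}\right) 4 = -1$)
$o{\left(f,P \right)} = 3 + P - f$ ($o{\left(f,P \right)} = P - \left(f - 3\right) = P - \left(-3 + f\right) = 3 + P - f$)
$o{\left(R{\left(-8 \right)},-72 \right)} \left(-34\right) = \left(3 - 72 - -1\right) \left(-34\right) = \left(3 - 72 + 1\right) \left(-34\right) = \left(-68\right) \left(-34\right) = 2312$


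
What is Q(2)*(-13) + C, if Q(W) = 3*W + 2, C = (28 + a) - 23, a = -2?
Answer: -101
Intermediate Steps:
C = 3 (C = (28 - 2) - 23 = 26 - 23 = 3)
Q(W) = 2 + 3*W
Q(2)*(-13) + C = (2 + 3*2)*(-13) + 3 = (2 + 6)*(-13) + 3 = 8*(-13) + 3 = -104 + 3 = -101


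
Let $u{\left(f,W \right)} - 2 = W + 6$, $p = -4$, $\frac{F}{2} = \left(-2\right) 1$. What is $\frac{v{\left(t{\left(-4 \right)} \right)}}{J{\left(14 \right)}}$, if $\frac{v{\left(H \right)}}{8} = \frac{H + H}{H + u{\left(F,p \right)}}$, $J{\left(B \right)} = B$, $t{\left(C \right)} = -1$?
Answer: $- \frac{8}{21} \approx -0.38095$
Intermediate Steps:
$F = -4$ ($F = 2 \left(\left(-2\right) 1\right) = 2 \left(-2\right) = -4$)
$u{\left(f,W \right)} = 8 + W$ ($u{\left(f,W \right)} = 2 + \left(W + 6\right) = 2 + \left(6 + W\right) = 8 + W$)
$v{\left(H \right)} = \frac{16 H}{4 + H}$ ($v{\left(H \right)} = 8 \frac{H + H}{H + \left(8 - 4\right)} = 8 \frac{2 H}{H + 4} = 8 \frac{2 H}{4 + H} = \frac{16 H}{4 + H}$)
$\frac{v{\left(t{\left(-4 \right)} \right)}}{J{\left(14 \right)}} = \frac{16 \left(-1\right) \frac{1}{4 - 1}}{14} = 16 \left(-1\right) \frac{1}{3} \cdot \frac{1}{14} = \left(- \frac{16}{3}\right) \frac{1}{14} = - \frac{8}{21}$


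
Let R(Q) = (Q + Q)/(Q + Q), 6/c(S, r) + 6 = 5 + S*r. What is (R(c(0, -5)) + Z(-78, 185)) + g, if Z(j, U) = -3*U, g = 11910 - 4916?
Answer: 6440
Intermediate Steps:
c(S, r) = 6/(-1 + S*r) (c(S, r) = 6/(-6 + (5 + S*r)) = 6/(-1 + S*r))
g = 6994
R(Q) = 1 (R(Q) = (2*Q)/((2*Q)) = (2*Q)*(1/(2*Q)) = 1)
(R(c(0, -5)) + Z(-78, 185)) + g = (1 - 3*185) + 6994 = (1 - 555) + 6994 = -554 + 6994 = 6440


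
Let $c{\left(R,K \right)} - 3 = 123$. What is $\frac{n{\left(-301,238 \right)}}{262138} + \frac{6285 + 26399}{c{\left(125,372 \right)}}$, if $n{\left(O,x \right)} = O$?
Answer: $\frac{4283840233}{16514694} \approx 259.4$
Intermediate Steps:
$c{\left(R,K \right)} = 126$ ($c{\left(R,K \right)} = 3 + 123 = 126$)
$\frac{n{\left(-301,238 \right)}}{262138} + \frac{6285 + 26399}{c{\left(125,372 \right)}} = - \frac{301}{262138} + \frac{6285 + 26399}{126} = \left(-301\right) \frac{1}{262138} + 32684 \cdot \frac{1}{126} = - \frac{301}{262138} + \frac{16342}{63} = \frac{4283840233}{16514694}$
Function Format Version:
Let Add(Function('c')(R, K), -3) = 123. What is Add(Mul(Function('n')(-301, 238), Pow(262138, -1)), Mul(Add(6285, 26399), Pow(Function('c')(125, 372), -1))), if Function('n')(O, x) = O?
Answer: Rational(4283840233, 16514694) ≈ 259.40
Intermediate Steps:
Function('c')(R, K) = 126 (Function('c')(R, K) = Add(3, 123) = 126)
Add(Mul(Function('n')(-301, 238), Pow(262138, -1)), Mul(Add(6285, 26399), Pow(Function('c')(125, 372), -1))) = Add(Mul(-301, Pow(262138, -1)), Mul(Add(6285, 26399), Pow(126, -1))) = Add(Mul(-301, Rational(1, 262138)), Mul(32684, Rational(1, 126))) = Add(Rational(-301, 262138), Rational(16342, 63)) = Rational(4283840233, 16514694)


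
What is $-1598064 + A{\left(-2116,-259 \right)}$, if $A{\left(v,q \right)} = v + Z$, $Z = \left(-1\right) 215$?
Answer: $-1600395$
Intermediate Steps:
$Z = -215$
$A{\left(v,q \right)} = -215 + v$ ($A{\left(v,q \right)} = v - 215 = -215 + v$)
$-1598064 + A{\left(-2116,-259 \right)} = -1598064 - 2331 = -1600395$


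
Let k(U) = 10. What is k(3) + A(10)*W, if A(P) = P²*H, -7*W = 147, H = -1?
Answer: 2110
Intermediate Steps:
W = -21 (W = -⅐*147 = -21)
A(P) = -P² (A(P) = P²*(-1) = -P²)
k(3) + A(10)*W = 10 - 1*10²*(-21) = 10 - 1*100*(-21) = 10 - 100*(-21) = 10 + 2100 = 2110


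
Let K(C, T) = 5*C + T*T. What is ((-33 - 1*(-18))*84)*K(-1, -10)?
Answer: -119700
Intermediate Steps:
K(C, T) = T**2 + 5*C (K(C, T) = 5*C + T**2 = T**2 + 5*C)
((-33 - 1*(-18))*84)*K(-1, -10) = ((-33 - 1*(-18))*84)*((-10)**2 + 5*(-1)) = ((-33 + 18)*84)*(100 - 5) = -15*84*95 = -1260*95 = -119700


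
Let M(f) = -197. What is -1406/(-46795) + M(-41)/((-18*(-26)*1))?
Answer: -8560607/21900060 ≈ -0.39089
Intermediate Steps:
-1406/(-46795) + M(-41)/((-18*(-26)*1)) = -1406/(-46795) - 197/(-18*(-26)*1) = -1406*(-1/46795) - 197/(468*1) = 1406/46795 - 197/468 = -8560607/21900060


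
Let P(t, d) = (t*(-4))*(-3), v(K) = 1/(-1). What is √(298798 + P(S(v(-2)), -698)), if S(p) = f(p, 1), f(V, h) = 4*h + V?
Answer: √298834 ≈ 546.66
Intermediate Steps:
v(K) = -1
f(V, h) = V + 4*h
S(p) = 4 + p (S(p) = p + 4*1 = p + 4 = 4 + p)
P(t, d) = 12*t (P(t, d) = -4*t*(-3) = 12*t)
√(298798 + P(S(v(-2)), -698)) = √(298798 + 12*(4 - 1)) = √(298798 + 12*3) = √(298798 + 36) = √298834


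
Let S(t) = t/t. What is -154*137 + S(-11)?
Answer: -21097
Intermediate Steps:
S(t) = 1
-154*137 + S(-11) = -154*137 + 1 = -21098 + 1 = -21097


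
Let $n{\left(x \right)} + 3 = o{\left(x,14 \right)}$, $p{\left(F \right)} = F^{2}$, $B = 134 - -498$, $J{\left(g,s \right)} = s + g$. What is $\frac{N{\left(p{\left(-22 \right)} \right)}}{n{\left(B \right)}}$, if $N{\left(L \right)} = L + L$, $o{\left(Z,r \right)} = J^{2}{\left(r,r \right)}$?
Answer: $\frac{88}{71} \approx 1.2394$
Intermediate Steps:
$J{\left(g,s \right)} = g + s$
$B = 632$ ($B = 134 + 498 = 632$)
$o{\left(Z,r \right)} = 4 r^{2}$ ($o{\left(Z,r \right)} = \left(r + r\right)^{2} = \left(2 r\right)^{2} = 4 r^{2}$)
$n{\left(x \right)} = 781$ ($n{\left(x \right)} = -3 + 4 \cdot 14^{2} = -3 + 4 \cdot 196 = -3 + 784 = 781$)
$N{\left(L \right)} = 2 L$
$\frac{N{\left(p{\left(-22 \right)} \right)}}{n{\left(B \right)}} = \frac{2 \left(-22\right)^{2}}{781} = 2 \cdot 484 \cdot \frac{1}{781} = 968 \cdot \frac{1}{781} = \frac{88}{71}$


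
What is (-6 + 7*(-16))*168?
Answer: -19824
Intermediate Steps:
(-6 + 7*(-16))*168 = (-6 - 112)*168 = -118*168 = -19824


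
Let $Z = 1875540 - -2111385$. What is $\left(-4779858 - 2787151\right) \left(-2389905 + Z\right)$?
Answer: $-12084664713180$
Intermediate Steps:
$Z = 3986925$ ($Z = 1875540 + 2111385 = 3986925$)
$\left(-4779858 - 2787151\right) \left(-2389905 + Z\right) = \left(-4779858 - 2787151\right) \left(-2389905 + 3986925\right) = \left(-7567009\right) 1597020 = -12084664713180$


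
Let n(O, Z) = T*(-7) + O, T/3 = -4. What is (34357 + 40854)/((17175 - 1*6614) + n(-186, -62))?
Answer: 75211/10459 ≈ 7.1910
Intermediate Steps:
T = -12 (T = 3*(-4) = -12)
n(O, Z) = 84 + O (n(O, Z) = -12*(-7) + O = 84 + O)
(34357 + 40854)/((17175 - 1*6614) + n(-186, -62)) = (34357 + 40854)/((17175 - 1*6614) + (84 - 186)) = 75211/((17175 - 6614) - 102) = 75211/(10561 - 102) = 75211/10459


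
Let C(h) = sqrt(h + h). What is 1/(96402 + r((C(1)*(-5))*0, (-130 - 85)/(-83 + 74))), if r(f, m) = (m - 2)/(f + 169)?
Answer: 1521/146627639 ≈ 1.0373e-5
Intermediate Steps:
C(h) = sqrt(2)*sqrt(h) (C(h) = sqrt(2*h) = sqrt(2)*sqrt(h))
r(f, m) = (-2 + m)/(169 + f)
1/(96402 + r((C(1)*(-5))*0, (-130 - 85)/(-83 + 74))) = 1/(96402 + (-2 + (-130 - 85)/(-83 + 74))/(169 + ((sqrt(2)*sqrt(1))*(-5))*0)) = 1/(96402 + (-2 - 215/(-9))/(169 + ((sqrt(2)*1)*(-5))*0)) = 1/(96402 + (-2 - 215*(-1/9))/(169 + (sqrt(2)*(-5))*0)) = 1/(96402 + (-2 + 215/9)/(169 - 5*sqrt(2)*0)) = 1/(96402 + (197/9)/(169 + 0)) = 1/(96402 + (197/9)/169) = 1/(96402 + (1/169)*(197/9)) = 1/(96402 + 197/1521) = 1/(146627639/1521) = 1521/146627639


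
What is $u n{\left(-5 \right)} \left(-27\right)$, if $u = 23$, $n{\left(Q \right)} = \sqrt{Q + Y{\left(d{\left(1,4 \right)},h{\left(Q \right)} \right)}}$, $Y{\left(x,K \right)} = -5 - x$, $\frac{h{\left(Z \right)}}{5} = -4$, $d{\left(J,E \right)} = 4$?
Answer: $- 621 i \sqrt{14} \approx - 2323.6 i$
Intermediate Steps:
$h{\left(Z \right)} = -20$ ($h{\left(Z \right)} = 5 \left(-4\right) = -20$)
$n{\left(Q \right)} = \sqrt{-9 + Q}$ ($n{\left(Q \right)} = \sqrt{Q - 9} = \sqrt{-9 + Q}$)
$u n{\left(-5 \right)} \left(-27\right) = 23 \sqrt{-9 - 5} \left(-27\right) = 23 \sqrt{-14} \left(-27\right) = 23 i \sqrt{14} \left(-27\right) = - 621 i \sqrt{14}$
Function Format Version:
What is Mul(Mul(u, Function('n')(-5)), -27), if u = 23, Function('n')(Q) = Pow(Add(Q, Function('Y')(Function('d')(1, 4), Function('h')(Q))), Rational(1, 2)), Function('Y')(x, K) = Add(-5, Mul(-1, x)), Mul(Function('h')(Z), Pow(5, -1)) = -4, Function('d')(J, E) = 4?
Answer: Mul(-621, I, Pow(14, Rational(1, 2))) ≈ Mul(-2323.6, I)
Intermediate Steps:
Function('h')(Z) = -20 (Function('h')(Z) = Mul(5, -4) = -20)
Function('n')(Q) = Pow(Add(-9, Q), Rational(1, 2)) (Function('n')(Q) = Pow(Add(Q, Add(-5, Mul(-1, 4))), Rational(1, 2)) = Pow(Add(Q, Add(-5, -4)), Rational(1, 2)) = Pow(Add(Q, -9), Rational(1, 2)) = Pow(Add(-9, Q), Rational(1, 2)))
Mul(Mul(u, Function('n')(-5)), -27) = Mul(Mul(23, Pow(Add(-9, -5), Rational(1, 2))), -27) = Mul(Mul(23, Pow(-14, Rational(1, 2))), -27) = Mul(Mul(23, Mul(I, Pow(14, Rational(1, 2)))), -27) = Mul(Mul(23, I, Pow(14, Rational(1, 2))), -27) = Mul(-621, I, Pow(14, Rational(1, 2)))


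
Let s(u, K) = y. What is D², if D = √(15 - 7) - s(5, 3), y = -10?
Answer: 108 + 40*√2 ≈ 164.57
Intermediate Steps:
s(u, K) = -10
D = 10 + 2*√2 (D = √(15 - 7) - 1*(-10) = √8 + 10 = 2*√2 + 10 = 10 + 2*√2 ≈ 12.828)
D² = (10 + 2*√2)²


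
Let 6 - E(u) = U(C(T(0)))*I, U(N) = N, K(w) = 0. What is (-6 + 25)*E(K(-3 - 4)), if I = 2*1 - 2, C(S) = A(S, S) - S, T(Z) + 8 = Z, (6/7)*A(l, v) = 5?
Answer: 114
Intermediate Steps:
A(l, v) = 35/6 (A(l, v) = (7/6)*5 = 35/6)
T(Z) = -8 + Z
C(S) = 35/6 - S
I = 0 (I = 2 - 2 = 0)
E(u) = 6 (E(u) = 6 - (35/6 - (-8 + 0))*0 = 6 - (35/6 - 1*(-8))*0 = 6 - (35/6 + 8)*0 = 6 - 83*0/6 = 6 - 1*0 = 6 + 0 = 6)
(-6 + 25)*E(K(-3 - 4)) = (-6 + 25)*6 = 19*6 = 114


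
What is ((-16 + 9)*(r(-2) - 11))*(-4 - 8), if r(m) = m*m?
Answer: -588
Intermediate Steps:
r(m) = m**2
((-16 + 9)*(r(-2) - 11))*(-4 - 8) = ((-16 + 9)*((-2)**2 - 11))*(-4 - 8) = -7*(4 - 11)*(-12) = -7*(-7)*(-12) = 49*(-12) = -588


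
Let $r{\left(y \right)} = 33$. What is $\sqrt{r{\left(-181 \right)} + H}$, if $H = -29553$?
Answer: $12 i \sqrt{205} \approx 171.81 i$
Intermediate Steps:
$\sqrt{r{\left(-181 \right)} + H} = \sqrt{33 - 29553} = \sqrt{-29520} = 12 i \sqrt{205}$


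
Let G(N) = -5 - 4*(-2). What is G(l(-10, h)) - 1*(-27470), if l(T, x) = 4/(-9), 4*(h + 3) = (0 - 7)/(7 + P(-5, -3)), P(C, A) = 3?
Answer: 27473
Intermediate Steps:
h = -127/40 (h = -3 + ((0 - 7)/(7 + 3))/4 = -3 + (-7/10)/4 = -3 + (-7*⅒)/4 = -3 + (¼)*(-7/10) = -3 - 7/40 = -127/40 ≈ -3.1750)
l(T, x) = -4/9 (l(T, x) = 4*(-⅑) = -4/9)
G(N) = 3 (G(N) = -5 + 8 = 3)
G(l(-10, h)) - 1*(-27470) = 3 - 1*(-27470) = 3 + 27470 = 27473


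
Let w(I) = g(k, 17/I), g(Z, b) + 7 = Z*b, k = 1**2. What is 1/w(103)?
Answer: -103/704 ≈ -0.14631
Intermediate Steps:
k = 1
g(Z, b) = -7 + Z*b
w(I) = -7 + 17/I (w(I) = -7 + 1*(17/I) = -7 + 17/I)
1/w(103) = 1/(-7 + 17/103) = 1/(-704/103) = -103/704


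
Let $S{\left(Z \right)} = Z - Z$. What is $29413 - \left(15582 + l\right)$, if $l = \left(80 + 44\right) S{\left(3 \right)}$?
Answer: $13831$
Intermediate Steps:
$S{\left(Z \right)} = 0$
$l = 0$ ($l = \left(80 + 44\right) 0 = 124 \cdot 0 = 0$)
$29413 - \left(15582 + l\right) = 29413 - 15582 = 13831$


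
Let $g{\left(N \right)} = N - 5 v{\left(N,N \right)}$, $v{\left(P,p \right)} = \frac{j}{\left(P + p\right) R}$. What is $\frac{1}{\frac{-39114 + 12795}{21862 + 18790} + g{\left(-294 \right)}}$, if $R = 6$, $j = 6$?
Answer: $- \frac{2987922}{880358107} \approx -0.003394$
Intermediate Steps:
$v{\left(P,p \right)} = \frac{6}{6 P + 6 p}$ ($v{\left(P,p \right)} = \frac{6}{\left(P + p\right) 6} = \frac{6}{6 P + 6 p}$)
$g{\left(N \right)} = N - \frac{5}{2 N}$ ($g{\left(N \right)} = N - \frac{5}{N + N} = N - \frac{5}{2 N}$)
$\frac{1}{\frac{-39114 + 12795}{21862 + 18790} + g{\left(-294 \right)}} = \frac{1}{\frac{-39114 + 12795}{21862 + 18790} - \left(294 + \frac{5}{2 \left(-294\right)}\right)} = \frac{1}{- \frac{26319}{40652} - \frac{172867}{588}} = \frac{1}{- \frac{880358107}{2987922}} = - \frac{2987922}{880358107}$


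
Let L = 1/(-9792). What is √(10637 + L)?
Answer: √1770677551/408 ≈ 103.14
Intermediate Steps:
L = -1/9792 ≈ -0.00010212
√(10637 + L) = √(10637 - 1/9792) = √(104157503/9792) = √1770677551/408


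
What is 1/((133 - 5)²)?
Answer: 1/16384 ≈ 6.1035e-5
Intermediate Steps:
1/((133 - 5)²) = 1/(128²) = 1/16384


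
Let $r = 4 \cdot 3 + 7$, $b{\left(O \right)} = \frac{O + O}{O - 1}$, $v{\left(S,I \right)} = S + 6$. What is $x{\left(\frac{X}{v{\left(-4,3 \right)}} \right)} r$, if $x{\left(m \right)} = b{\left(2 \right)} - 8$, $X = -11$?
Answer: $-76$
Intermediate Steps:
$v{\left(S,I \right)} = 6 + S$
$b{\left(O \right)} = \frac{2 O}{-1 + O}$
$x{\left(m \right)} = -4$ ($x{\left(m \right)} = 2 \cdot 2 \frac{1}{-1 + 2} - 8 = 2 \cdot 2 \cdot 1^{-1} - 8 = 2 \cdot 2 \cdot 1 - 8 = 4 - 8 = -4$)
$r = 19$ ($r = 12 + 7 = 19$)
$x{\left(\frac{X}{v{\left(-4,3 \right)}} \right)} r = \left(-4\right) 19 = -76$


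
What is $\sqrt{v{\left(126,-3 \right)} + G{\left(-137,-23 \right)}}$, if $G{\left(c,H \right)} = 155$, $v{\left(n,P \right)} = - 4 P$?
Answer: $\sqrt{167} \approx 12.923$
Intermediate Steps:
$\sqrt{v{\left(126,-3 \right)} + G{\left(-137,-23 \right)}} = \sqrt{\left(-4\right) \left(-3\right) + 155} = \sqrt{12 + 155} = \sqrt{167}$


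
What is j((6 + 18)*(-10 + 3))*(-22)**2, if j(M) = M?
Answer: -81312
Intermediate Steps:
j((6 + 18)*(-10 + 3))*(-22)**2 = ((6 + 18)*(-10 + 3))*(-22)**2 = (24*(-7))*484 = -168*484 = -81312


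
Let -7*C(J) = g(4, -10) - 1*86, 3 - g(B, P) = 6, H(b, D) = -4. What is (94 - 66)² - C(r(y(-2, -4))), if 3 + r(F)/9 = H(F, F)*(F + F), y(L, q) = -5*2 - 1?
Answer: 5399/7 ≈ 771.29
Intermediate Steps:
y(L, q) = -11 (y(L, q) = -10 - 1 = -11)
g(B, P) = -3 (g(B, P) = 3 - 1*6 = 3 - 6 = -3)
r(F) = -27 - 72*F (r(F) = -27 + 9*(-4*(F + F)) = -27 + 9*(-8*F) = -27 - 72*F)
C(J) = 89/7 (C(J) = -(-3 - 1*86)/7 = -(-3 - 86)/7 = -⅐*(-89) = 89/7)
(94 - 66)² - C(r(y(-2, -4))) = (94 - 66)² - 1*89/7 = 28² - 89/7 = 784 - 89/7 = 5399/7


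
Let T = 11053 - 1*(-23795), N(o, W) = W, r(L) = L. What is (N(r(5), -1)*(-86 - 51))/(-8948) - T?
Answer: -311820041/8948 ≈ -34848.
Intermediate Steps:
T = 34848 (T = 11053 + 23795 = 34848)
(N(r(5), -1)*(-86 - 51))/(-8948) - T = -(-86 - 51)/(-8948) - 1*34848 = -1*(-137)*(-1/8948) - 34848 = 137*(-1/8948) - 34848 = -137/8948 - 34848 = -311820041/8948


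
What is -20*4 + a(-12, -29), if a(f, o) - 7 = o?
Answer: -102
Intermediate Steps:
a(f, o) = 7 + o
-20*4 + a(-12, -29) = -20*4 + (7 - 29) = -80 - 22 = -102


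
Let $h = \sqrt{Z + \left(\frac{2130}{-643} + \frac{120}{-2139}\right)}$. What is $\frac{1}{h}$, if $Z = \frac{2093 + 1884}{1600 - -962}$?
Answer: $- \frac{i \sqrt{2505933975942390966}}{2133486977} \approx - 0.74198 i$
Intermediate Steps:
$Z = \frac{3977}{2562}$ ($Z = \frac{3977}{1600 + \left(-139 + 1101\right)} = \frac{3977}{1600 + 962} = \frac{3977}{2562} \approx 1.5523$)
$h = \frac{i \sqrt{2505933975942390966}}{1174571958}$ ($h = \sqrt{\frac{3977}{2562} + \left(\frac{2130}{-643} + \frac{120}{-2139}\right)} = \sqrt{\frac{3977}{2562} + \left(2130 \left(- \frac{1}{643}\right) + 120 \left(- \frac{1}{2139}\right)\right)} = \sqrt{\frac{3977}{2562} - \frac{1544410}{458459}} = \sqrt{- \frac{2133486977}{1174571958}} = \frac{i \sqrt{2505933975942390966}}{1174571958} \approx 1.3477 i$)
$\frac{1}{h} = \frac{1}{\frac{1}{1174571958} i \sqrt{2505933975942390966}} = - \frac{i \sqrt{2505933975942390966}}{2133486977}$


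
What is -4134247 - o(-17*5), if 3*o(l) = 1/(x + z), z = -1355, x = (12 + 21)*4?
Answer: -15168552242/3669 ≈ -4.1342e+6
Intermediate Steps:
x = 132 (x = 33*4 = 132)
o(l) = -1/3669 (o(l) = 1/(3*(132 - 1355)) = (1/3)/(-1223) = (1/3)*(-1/1223) = -1/3669)
-4134247 - o(-17*5) = -4134247 - 1*(-1/3669) = -4134247 + 1/3669 = -15168552242/3669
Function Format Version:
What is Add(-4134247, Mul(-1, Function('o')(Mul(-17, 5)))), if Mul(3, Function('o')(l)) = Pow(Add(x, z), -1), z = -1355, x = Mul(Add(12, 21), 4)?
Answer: Rational(-15168552242, 3669) ≈ -4.1342e+6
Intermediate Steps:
x = 132 (x = Mul(33, 4) = 132)
Function('o')(l) = Rational(-1, 3669) (Function('o')(l) = Mul(Rational(1, 3), Pow(Add(132, -1355), -1)) = Mul(Rational(1, 3), Pow(-1223, -1)) = Mul(Rational(1, 3), Rational(-1, 1223)) = Rational(-1, 3669))
Add(-4134247, Mul(-1, Function('o')(Mul(-17, 5)))) = Add(-4134247, Mul(-1, Rational(-1, 3669))) = Add(-4134247, Rational(1, 3669)) = Rational(-15168552242, 3669)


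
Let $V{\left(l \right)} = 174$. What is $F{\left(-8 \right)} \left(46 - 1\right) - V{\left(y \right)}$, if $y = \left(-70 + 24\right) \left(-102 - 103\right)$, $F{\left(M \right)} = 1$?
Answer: $-129$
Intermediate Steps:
$y = 9430$ ($y = \left(-46\right) \left(-205\right) = 9430$)
$F{\left(-8 \right)} \left(46 - 1\right) - V{\left(y \right)} = 1 \left(46 - 1\right) - 174 = 1 \cdot 45 - 174 = 45 - 174 = -129$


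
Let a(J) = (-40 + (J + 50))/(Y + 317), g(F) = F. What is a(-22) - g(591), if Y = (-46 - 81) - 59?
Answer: -77433/131 ≈ -591.09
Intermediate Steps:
Y = -186 (Y = -127 - 59 = -186)
a(J) = 10/131 + J/131 (a(J) = (-40 + (J + 50))/(-186 + 317) = (-40 + (50 + J))/131 = (10 + J)*(1/131) = 10/131 + J/131)
a(-22) - g(591) = (10/131 + (1/131)*(-22)) - 1*591 = (10/131 - 22/131) - 591 = -12/131 - 591 = -77433/131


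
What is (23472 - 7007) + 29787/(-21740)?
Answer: 357919313/21740 ≈ 16464.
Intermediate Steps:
(23472 - 7007) + 29787/(-21740) = 16465 + 29787*(-1/21740) = 16465 - 29787/21740 = 357919313/21740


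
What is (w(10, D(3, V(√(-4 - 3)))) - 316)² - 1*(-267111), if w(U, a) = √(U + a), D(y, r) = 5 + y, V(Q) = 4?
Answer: 366985 - 1896*√2 ≈ 3.6430e+5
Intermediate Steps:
(w(10, D(3, V(√(-4 - 3)))) - 316)² - 1*(-267111) = (√(10 + (5 + 3)) - 316)² - 1*(-267111) = (√(10 + 8) - 316)² + 267111 = (√18 - 316)² + 267111 = (3*√2 - 316)² + 267111 = (-316 + 3*√2)² + 267111 = 267111 + (-316 + 3*√2)²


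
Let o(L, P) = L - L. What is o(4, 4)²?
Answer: 0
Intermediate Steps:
o(L, P) = 0
o(4, 4)² = 0² = 0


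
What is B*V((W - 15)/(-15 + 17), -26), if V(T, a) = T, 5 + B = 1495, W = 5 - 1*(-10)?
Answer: 0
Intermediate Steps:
W = 15 (W = 5 + 10 = 15)
B = 1490 (B = -5 + 1495 = 1490)
B*V((W - 15)/(-15 + 17), -26) = 1490*((15 - 15)/(-15 + 17)) = 1490*(0/2) = 1490*(0*(1/2)) = 1490*0 = 0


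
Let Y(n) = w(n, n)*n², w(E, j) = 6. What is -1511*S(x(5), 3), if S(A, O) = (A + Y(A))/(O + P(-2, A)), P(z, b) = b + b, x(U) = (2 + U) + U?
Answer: -441212/9 ≈ -49024.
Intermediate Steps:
x(U) = 2 + 2*U
P(z, b) = 2*b
Y(n) = 6*n²
S(A, O) = (A + 6*A²)/(O + 2*A)
-1511*S(x(5), 3) = -1511*(2 + 2*5)*(1 + 6*(2 + 2*5))/(3 + 2*(2 + 2*5)) = -1511*(2 + 10)*(1 + 6*(2 + 10))/(3 + 2*(2 + 10)) = -18132*(1 + 6*12)/(3 + 2*12) = -18132*(1 + 72)/(3 + 24) = -18132*73/27 = -1511*292/9 = -441212/9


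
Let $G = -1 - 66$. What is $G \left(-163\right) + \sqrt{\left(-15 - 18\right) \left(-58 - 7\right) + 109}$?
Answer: $10921 + 7 \sqrt{46} \approx 10968.0$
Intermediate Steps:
$G = -67$ ($G = -1 - 66 = -67$)
$G \left(-163\right) + \sqrt{\left(-15 - 18\right) \left(-58 - 7\right) + 109} = \left(-67\right) \left(-163\right) + \sqrt{\left(-15 - 18\right) \left(-58 - 7\right) + 109} = 10921 + \sqrt{\left(-33\right) \left(-65\right) + 109} = 10921 + \sqrt{2145 + 109} = 10921 + \sqrt{2254} = 10921 + 7 \sqrt{46}$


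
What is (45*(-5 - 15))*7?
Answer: -6300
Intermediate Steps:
(45*(-5 - 15))*7 = (45*(-20))*7 = -900*7 = -6300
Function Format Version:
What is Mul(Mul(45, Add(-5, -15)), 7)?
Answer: -6300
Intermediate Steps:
Mul(Mul(45, Add(-5, -15)), 7) = Mul(Mul(45, -20), 7) = Mul(-900, 7) = -6300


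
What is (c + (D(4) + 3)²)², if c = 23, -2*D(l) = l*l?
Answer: 2304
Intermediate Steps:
D(l) = -l²/2 (D(l) = -l*l/2 = -l²/2)
(c + (D(4) + 3)²)² = (23 + (-½*4² + 3)²)² = (23 + (-½*16 + 3)²)² = (23 + (-8 + 3)²)² = (23 + (-5)²)² = (23 + 25)² = 48² = 2304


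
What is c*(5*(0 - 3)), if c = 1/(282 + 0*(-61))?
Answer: -5/94 ≈ -0.053191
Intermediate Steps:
c = 1/282 (c = 1/(282 + 0) = 1/282 ≈ 0.0035461)
c*(5*(0 - 3)) = (5*(0 - 3))/282 = (5*(-3))/282 = (1/282)*(-15) = -5/94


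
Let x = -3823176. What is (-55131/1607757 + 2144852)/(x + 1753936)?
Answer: -1149466920611/1108945031560 ≈ -1.0365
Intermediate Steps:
(-55131/1607757 + 2144852)/(x + 1753936) = (-55131/1607757 + 2144852)/(-3823176 + 1753936) = (-55131*1/1607757 + 2144852)/(-2069240) = (-18377/535919 + 2144852)*(-1/2069240) = (1149466920611/535919)*(-1/2069240) = -1149466920611/1108945031560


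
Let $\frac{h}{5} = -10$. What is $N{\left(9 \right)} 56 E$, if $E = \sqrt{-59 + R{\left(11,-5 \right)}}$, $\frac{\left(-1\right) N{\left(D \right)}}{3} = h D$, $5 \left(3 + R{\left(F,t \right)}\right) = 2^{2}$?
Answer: $45360 i \sqrt{170} \approx 5.9142 \cdot 10^{5} i$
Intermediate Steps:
$h = -50$ ($h = 5 \left(-10\right) = -50$)
$R{\left(F,t \right)} = - \frac{11}{5}$ ($R{\left(F,t \right)} = -3 + \frac{2^{2}}{5} = -3 + \frac{1}{5} \cdot 4 = -3 + \frac{4}{5} = - \frac{11}{5}$)
$N{\left(D \right)} = 150 D$ ($N{\left(D \right)} = - 3 \left(- 50 D\right) = 150 D$)
$E = \frac{3 i \sqrt{170}}{5}$ ($E = \sqrt{-59 - \frac{11}{5}} = \sqrt{- \frac{306}{5}} = \frac{3 i \sqrt{170}}{5} \approx 7.823 i$)
$N{\left(9 \right)} 56 E = 150 \cdot 9 \cdot 56 \frac{3 i \sqrt{170}}{5} = 1350 \cdot 56 \frac{3 i \sqrt{170}}{5} = 75600 \frac{3 i \sqrt{170}}{5} = 45360 i \sqrt{170}$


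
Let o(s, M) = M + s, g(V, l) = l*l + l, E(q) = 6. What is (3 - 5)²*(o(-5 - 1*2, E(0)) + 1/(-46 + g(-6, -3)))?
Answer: -41/10 ≈ -4.1000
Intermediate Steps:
g(V, l) = l + l² (g(V, l) = l² + l = l + l²)
(3 - 5)²*(o(-5 - 1*2, E(0)) + 1/(-46 + g(-6, -3))) = (3 - 5)²*((6 + (-5 - 1*2)) + 1/(-46 - 3*(1 - 3))) = (-2)²*((6 + (-5 - 2)) + 1/(-46 - 3*(-2))) = 4*((6 - 7) + 1/(-46 + 6)) = 4*(-1 + 1/(-40)) = 4*(-1 - 1/40) = 4*(-41/40) = -41/10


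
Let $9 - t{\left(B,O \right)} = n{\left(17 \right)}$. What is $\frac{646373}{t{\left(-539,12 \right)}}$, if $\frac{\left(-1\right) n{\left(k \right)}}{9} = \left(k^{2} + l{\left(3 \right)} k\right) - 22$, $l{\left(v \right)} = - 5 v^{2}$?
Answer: $- \frac{92339}{639} \approx -144.51$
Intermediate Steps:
$n{\left(k \right)} = 198 - 9 k^{2} + 405 k$ ($n{\left(k \right)} = - 9 \left(\left(k^{2} + - 5 \cdot 3^{2} k\right) - 22\right) = - 9 \left(\left(k^{2} + \left(-5\right) 9 k\right) - 22\right) = - 9 \left(\left(k^{2} - 45 k\right) - 22\right) = - 9 \left(-22 + k^{2} - 45 k\right) = 198 - 9 k^{2} + 405 k$)
$t{\left(B,O \right)} = -4473$ ($t{\left(B,O \right)} = 9 - \left(198 - 9 \cdot 17^{2} + 405 \cdot 17\right) = 9 - \left(198 - 2601 + 6885\right) = 9 - 4482 = -4473$)
$\frac{646373}{t{\left(-539,12 \right)}} = \frac{646373}{-4473} = 646373 \left(- \frac{1}{4473}\right) = - \frac{92339}{639}$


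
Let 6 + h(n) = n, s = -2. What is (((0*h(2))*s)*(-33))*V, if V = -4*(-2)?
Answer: 0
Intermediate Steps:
h(n) = -6 + n
V = 8
(((0*h(2))*s)*(-33))*V = (((0*(-6 + 2))*(-2))*(-33))*8 = (((0*(-4))*(-2))*(-33))*8 = ((0*(-2))*(-33))*8 = (0*(-33))*8 = 0*8 = 0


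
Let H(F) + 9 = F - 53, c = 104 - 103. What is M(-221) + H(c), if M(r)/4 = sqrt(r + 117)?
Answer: -61 + 8*I*sqrt(26) ≈ -61.0 + 40.792*I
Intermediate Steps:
M(r) = 4*sqrt(117 + r) (M(r) = 4*sqrt(r + 117) = 4*sqrt(117 + r))
c = 1
H(F) = -62 + F (H(F) = -9 + (F - 53) = -9 + (-53 + F) = -62 + F)
M(-221) + H(c) = 4*sqrt(117 - 221) + (-62 + 1) = 4*sqrt(-104) - 61 = 4*(2*I*sqrt(26)) - 61 = 8*I*sqrt(26) - 61 = -61 + 8*I*sqrt(26)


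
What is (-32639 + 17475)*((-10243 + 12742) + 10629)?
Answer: -199072992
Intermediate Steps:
(-32639 + 17475)*((-10243 + 12742) + 10629) = -15164*(2499 + 10629) = -15164*13128 = -199072992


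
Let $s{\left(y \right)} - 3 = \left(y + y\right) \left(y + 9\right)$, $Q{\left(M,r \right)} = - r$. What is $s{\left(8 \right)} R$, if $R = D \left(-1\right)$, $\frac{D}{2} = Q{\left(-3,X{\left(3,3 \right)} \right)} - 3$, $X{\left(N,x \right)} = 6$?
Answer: $4950$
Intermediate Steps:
$D = -18$ ($D = 2 \left(\left(-1\right) 6 - 3\right) = 2 \left(-6 - 3\right) = 2 \left(-9\right) = -18$)
$s{\left(y \right)} = 3 + 2 y \left(9 + y\right)$ ($s{\left(y \right)} = 3 + \left(y + y\right) \left(y + 9\right) = 3 + 2 y \left(9 + y\right)$)
$R = 18$ ($R = \left(-18\right) \left(-1\right) = 18$)
$s{\left(8 \right)} R = \left(3 + 2 \cdot 8^{2} + 18 \cdot 8\right) 18 = \left(3 + 2 \cdot 64 + 144\right) 18 = \left(3 + 128 + 144\right) 18 = 275 \cdot 18 = 4950$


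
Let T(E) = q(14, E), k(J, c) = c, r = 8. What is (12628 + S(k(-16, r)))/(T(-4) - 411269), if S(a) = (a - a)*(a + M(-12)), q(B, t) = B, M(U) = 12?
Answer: -12628/411255 ≈ -0.030706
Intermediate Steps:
T(E) = 14
S(a) = 0 (S(a) = (a - a)*(a + 12) = 0*(12 + a) = 0)
(12628 + S(k(-16, r)))/(T(-4) - 411269) = (12628 + 0)/(14 - 411269) = 12628/(-411255) = 12628*(-1/411255) = -12628/411255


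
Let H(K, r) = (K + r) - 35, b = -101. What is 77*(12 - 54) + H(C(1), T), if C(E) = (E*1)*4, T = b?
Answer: -3366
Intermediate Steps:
T = -101
C(E) = 4*E (C(E) = E*4 = 4*E)
H(K, r) = -35 + K + r
77*(12 - 54) + H(C(1), T) = 77*(12 - 54) + (-35 + 4*1 - 101) = 77*(-42) + (-35 + 4 - 101) = -3234 - 132 = -3366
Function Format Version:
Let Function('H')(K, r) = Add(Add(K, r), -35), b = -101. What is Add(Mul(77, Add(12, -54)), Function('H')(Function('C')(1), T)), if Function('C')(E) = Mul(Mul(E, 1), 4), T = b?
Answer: -3366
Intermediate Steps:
T = -101
Function('C')(E) = Mul(4, E) (Function('C')(E) = Mul(E, 4) = Mul(4, E))
Function('H')(K, r) = Add(-35, K, r)
Add(Mul(77, Add(12, -54)), Function('H')(Function('C')(1), T)) = Add(Mul(77, Add(12, -54)), Add(-35, Mul(4, 1), -101)) = Add(Mul(77, -42), Add(-35, 4, -101)) = Add(-3234, -132) = -3366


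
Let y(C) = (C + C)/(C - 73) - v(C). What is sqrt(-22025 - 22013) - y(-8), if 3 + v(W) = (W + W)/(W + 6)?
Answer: 389/81 + I*sqrt(44038) ≈ 4.8025 + 209.85*I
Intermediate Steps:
v(W) = -3 + 2*W/(6 + W) (v(W) = -3 + (W + W)/(W + 6) = -3 + (2*W)/(6 + W) = -3 + 2*W/(6 + W))
y(C) = -(-18 - C)/(6 + C) + 2*C/(-73 + C) (y(C) = (C + C)/(C - 73) - (-18 - C)/(6 + C) = (2*C)/(-73 + C) - (-18 - C)/(6 + C) = 2*C/(-73 + C) - (-18 - C)/(6 + C) = -(-18 - C)/(6 + C) + 2*C/(-73 + C))
sqrt(-22025 - 22013) - y(-8) = sqrt(-22025 - 22013) - (-1314 - 43*(-8) + 3*(-8)**2)/(-438 + (-8)**2 - 67*(-8)) = sqrt(-44038) - (-1314 + 344 + 3*64)/(-438 + 64 + 536) = I*sqrt(44038) - (-1314 + 344 + 192)/162 = I*sqrt(44038) - (-778)/162 = I*sqrt(44038) - 1*(-389/81) = I*sqrt(44038) + 389/81 = 389/81 + I*sqrt(44038)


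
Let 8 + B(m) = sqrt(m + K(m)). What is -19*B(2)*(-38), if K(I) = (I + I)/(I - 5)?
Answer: -5776 + 722*sqrt(6)/3 ≈ -5186.5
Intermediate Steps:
K(I) = 2*I/(-5 + I) (K(I) = (2*I)/(-5 + I) = 2*I/(-5 + I))
B(m) = -8 + sqrt(m + 2*m/(-5 + m))
-19*B(2)*(-38) = -19*(-8 + sqrt(2*(-3 + 2)/(-5 + 2)))*(-38) = -19*(-8 + sqrt(2*(-1)/(-3)))*(-38) = -19*(-8 + sqrt(2*(-1/3)*(-1)))*(-38) = -19*(-8 + sqrt(2/3))*(-38) = -19*(-8 + sqrt(6)/3)*(-38) = (152 - 19*sqrt(6)/3)*(-38) = -5776 + 722*sqrt(6)/3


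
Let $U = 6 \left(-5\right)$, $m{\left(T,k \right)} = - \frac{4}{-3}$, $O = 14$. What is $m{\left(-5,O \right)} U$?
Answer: $-40$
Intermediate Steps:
$m{\left(T,k \right)} = \frac{4}{3}$ ($m{\left(T,k \right)} = \left(-4\right) \left(- \frac{1}{3}\right) = \frac{4}{3}$)
$U = -30$
$m{\left(-5,O \right)} U = \frac{4}{3} \left(-30\right) = -40$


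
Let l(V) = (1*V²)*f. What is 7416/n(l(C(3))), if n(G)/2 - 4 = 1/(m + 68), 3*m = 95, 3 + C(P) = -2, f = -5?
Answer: 1108692/1199 ≈ 924.68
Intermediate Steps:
C(P) = -5 (C(P) = -3 - 2 = -5)
m = 95/3 (m = (⅓)*95 = 95/3 ≈ 31.667)
l(V) = -5*V² (l(V) = (1*V²)*(-5) = V²*(-5) = -5*V²)
n(G) = 2398/299 (n(G) = 8 + 2/(95/3 + 68) = 8 + 2/(299/3) = 8 + 2*(3/299) = 8 + 6/299 = 2398/299)
7416/n(l(C(3))) = 7416/(2398/299) = 7416*(299/2398) = 1108692/1199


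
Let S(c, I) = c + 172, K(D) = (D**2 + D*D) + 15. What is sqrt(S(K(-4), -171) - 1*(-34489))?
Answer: 2*sqrt(8677) ≈ 186.30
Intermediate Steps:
K(D) = 15 + 2*D**2 (K(D) = (D**2 + D**2) + 15 = 2*D**2 + 15 = 15 + 2*D**2)
S(c, I) = 172 + c
sqrt(S(K(-4), -171) - 1*(-34489)) = sqrt((172 + (15 + 2*(-4)**2)) - 1*(-34489)) = sqrt((172 + (15 + 2*16)) + 34489) = sqrt((172 + (15 + 32)) + 34489) = sqrt((172 + 47) + 34489) = sqrt(219 + 34489) = sqrt(34708) = 2*sqrt(8677)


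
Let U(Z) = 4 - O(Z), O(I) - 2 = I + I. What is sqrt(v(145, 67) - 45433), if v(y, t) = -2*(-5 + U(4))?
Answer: I*sqrt(45411) ≈ 213.1*I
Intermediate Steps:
O(I) = 2 + 2*I (O(I) = 2 + (I + I) = 2 + 2*I)
U(Z) = 2 - 2*Z (U(Z) = 4 - (2 + 2*Z) = 4 + (-2 - 2*Z) = 2 - 2*Z)
v(y, t) = 22 (v(y, t) = -2*(-5 + (2 - 2*4)) = -2*(-5 + (2 - 8)) = -2*(-5 - 6) = -2*(-11) = 22)
sqrt(v(145, 67) - 45433) = sqrt(22 - 45433) = sqrt(-45411) = I*sqrt(45411)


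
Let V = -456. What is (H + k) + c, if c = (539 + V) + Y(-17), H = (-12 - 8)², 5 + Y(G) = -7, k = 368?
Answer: 839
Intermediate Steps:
Y(G) = -12 (Y(G) = -5 - 7 = -12)
H = 400 (H = (-20)² = 400)
c = 71 (c = (539 - 456) - 12 = 83 - 12 = 71)
(H + k) + c = (400 + 368) + 71 = 768 + 71 = 839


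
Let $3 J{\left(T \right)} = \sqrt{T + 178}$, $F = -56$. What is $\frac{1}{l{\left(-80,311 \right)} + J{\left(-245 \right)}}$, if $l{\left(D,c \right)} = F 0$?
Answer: $- \frac{3 i \sqrt{67}}{67} \approx - 0.36651 i$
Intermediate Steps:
$l{\left(D,c \right)} = 0$ ($l{\left(D,c \right)} = \left(-56\right) 0 = 0$)
$J{\left(T \right)} = \frac{\sqrt{178 + T}}{3}$ ($J{\left(T \right)} = \frac{\sqrt{T + 178}}{3} = \frac{\sqrt{178 + T}}{3}$)
$\frac{1}{l{\left(-80,311 \right)} + J{\left(-245 \right)}} = \frac{1}{0 + \frac{\sqrt{178 - 245}}{3}} = \frac{1}{0 + \frac{\sqrt{-67}}{3}} = \frac{1}{0 + \frac{i \sqrt{67}}{3}} = \frac{1}{\frac{1}{3} i \sqrt{67}} = - \frac{3 i \sqrt{67}}{67}$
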